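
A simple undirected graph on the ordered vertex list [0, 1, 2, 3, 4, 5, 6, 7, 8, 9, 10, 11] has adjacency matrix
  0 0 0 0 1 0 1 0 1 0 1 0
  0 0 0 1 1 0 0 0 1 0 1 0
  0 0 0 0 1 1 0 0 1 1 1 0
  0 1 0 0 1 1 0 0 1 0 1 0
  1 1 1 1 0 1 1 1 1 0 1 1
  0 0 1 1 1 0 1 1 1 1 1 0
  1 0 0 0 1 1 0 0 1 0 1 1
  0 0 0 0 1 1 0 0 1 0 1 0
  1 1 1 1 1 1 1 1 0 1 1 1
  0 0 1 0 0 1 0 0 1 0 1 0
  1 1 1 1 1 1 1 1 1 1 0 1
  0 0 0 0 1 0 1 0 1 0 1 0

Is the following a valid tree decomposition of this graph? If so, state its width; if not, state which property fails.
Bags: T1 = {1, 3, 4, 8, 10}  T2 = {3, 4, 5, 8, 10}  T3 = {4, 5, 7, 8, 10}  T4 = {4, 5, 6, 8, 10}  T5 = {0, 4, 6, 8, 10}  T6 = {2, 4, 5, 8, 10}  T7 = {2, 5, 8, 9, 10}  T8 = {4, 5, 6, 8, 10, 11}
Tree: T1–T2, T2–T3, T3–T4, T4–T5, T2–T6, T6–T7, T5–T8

No — bags containing vertex 5 are not connected in the tree.

A tree decomposition must satisfy three properties: every vertex lies in some bag; for every edge, both endpoints lie together in some bag; and for every vertex, the bags containing it form a connected subtree. Here bags containing vertex 5 are not connected in the tree, so the decomposition is invalid.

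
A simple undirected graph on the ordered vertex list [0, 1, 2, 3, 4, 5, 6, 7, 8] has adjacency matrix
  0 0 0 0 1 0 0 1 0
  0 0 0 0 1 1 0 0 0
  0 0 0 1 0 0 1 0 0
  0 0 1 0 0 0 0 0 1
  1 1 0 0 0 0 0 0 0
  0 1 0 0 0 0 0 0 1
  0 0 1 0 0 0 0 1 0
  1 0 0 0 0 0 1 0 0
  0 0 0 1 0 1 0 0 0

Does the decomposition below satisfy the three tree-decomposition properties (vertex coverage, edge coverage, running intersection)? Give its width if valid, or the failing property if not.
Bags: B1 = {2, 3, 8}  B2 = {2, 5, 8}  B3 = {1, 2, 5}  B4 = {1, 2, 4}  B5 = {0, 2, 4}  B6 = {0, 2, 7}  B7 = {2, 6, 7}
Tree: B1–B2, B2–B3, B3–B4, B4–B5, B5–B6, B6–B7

Yes; width 2.

Vertex coverage: the bags together contain {0, 1, 2, 3, 4, 5, 6, 7, 8}, the full vertex set. Edge coverage: each edge of G has both endpoints in at least one bag. Running intersection: for every vertex, the bags containing it form a connected subtree. All three properties hold, so this is a valid tree decomposition of width max|bag| − 1 = 2, and hence tw(G) ≤ 2.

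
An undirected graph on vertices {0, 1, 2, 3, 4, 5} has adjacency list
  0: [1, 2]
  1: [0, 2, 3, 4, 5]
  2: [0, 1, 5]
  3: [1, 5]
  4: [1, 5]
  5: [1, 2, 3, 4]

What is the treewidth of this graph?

A width-2 tree decomposition is:
Bags: B1 = {1, 4, 5}  B2 = {1, 2, 5}  B3 = {1, 3, 5}  B4 = {0, 1, 2}
Tree: B1–B2, B1–B3, B2–B4
Each bag holds 3 vertices, so the decomposition has width 2, which upper-bounds the treewidth. On the other hand G contains the 3-clique {0, 1, 2}. A clique must lie in a single bag of any decomposition, so no decomposition can have width below 2. Hence tw(G) = 2 exactly.

2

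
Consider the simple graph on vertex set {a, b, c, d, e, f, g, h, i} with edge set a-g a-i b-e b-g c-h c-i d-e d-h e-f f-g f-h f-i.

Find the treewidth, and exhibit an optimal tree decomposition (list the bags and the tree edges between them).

Treewidth 3.
One optimal decomposition is:
Bags: B1 = {a, b, e, g}  B2 = {a, e, f, g}  B3 = {a, e, f, i}  B4 = {d, e, f, i}  B5 = {d, f, h, i}  B6 = {c, d, h, i}
Tree: B1–B2, B2–B3, B3–B4, B4–B5, B5–B6

Every bag has size at most 4, so the width is 4 − 1 = 3 and tw(G) ≤ 3. For the lower bound: the 4 vertex sets {a,b,g}, {e}, {f}, {c,d,h,i} are disjoint, each induces a connected subgraph, and every pair is joined by at least one edge of G. Contracting each set to a single vertex therefore yields K_{4} as a minor, and since treewidth is minor-monotone, tw(G) ≥ tw(K_{4}) = 3. Combining the bounds, tw(G) = 3.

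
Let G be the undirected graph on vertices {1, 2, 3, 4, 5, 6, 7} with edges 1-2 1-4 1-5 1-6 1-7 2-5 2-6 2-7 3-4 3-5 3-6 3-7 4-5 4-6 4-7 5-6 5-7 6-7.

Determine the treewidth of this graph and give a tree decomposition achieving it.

The largest bag has 5 vertices, giving width 4; this decomposition certifies tw(G) ≤ 4. For the lower bound, the 5 vertices {1, 2, 5, 6, 7} are pairwise adjacent, and any tree decomposition puts a clique entirely inside one bag — forcing width ≥ 4. Therefore the treewidth is 4.

Treewidth 4.
Bags: B1 = {1, 4, 5, 6, 7}  B2 = {1, 2, 5, 6, 7}  B3 = {3, 4, 5, 6, 7}
Tree: B1–B2, B1–B3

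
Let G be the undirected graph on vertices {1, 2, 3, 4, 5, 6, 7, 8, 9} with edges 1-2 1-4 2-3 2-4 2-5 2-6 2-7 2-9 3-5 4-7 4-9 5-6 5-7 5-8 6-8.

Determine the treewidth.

2

A width-2 tree decomposition is:
Bags: B1 = {2, 5, 6}  B2 = {2, 5, 7}  B3 = {2, 4, 7}  B4 = {2, 3, 5}  B5 = {2, 4, 9}  B6 = {1, 2, 4}  B7 = {5, 6, 8}
Tree: B1–B2, B2–B3, B1–B4, B3–B5, B3–B6, B1–B7
The largest bag has 3 vertices, giving width 2; this decomposition certifies tw(G) ≤ 2. On the other hand G contains the 3-clique {5, 6, 8}. A clique must lie in a single bag of any decomposition, so no decomposition can have width below 2. The upper and lower bounds meet at 2, so that is the treewidth.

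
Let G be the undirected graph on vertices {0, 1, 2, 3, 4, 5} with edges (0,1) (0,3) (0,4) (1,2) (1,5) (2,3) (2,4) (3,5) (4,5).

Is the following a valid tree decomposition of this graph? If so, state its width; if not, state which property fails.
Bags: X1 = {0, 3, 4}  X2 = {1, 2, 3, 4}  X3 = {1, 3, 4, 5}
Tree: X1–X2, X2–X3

A tree decomposition must satisfy three properties: every vertex lies in some bag; for every edge, both endpoints lie together in some bag; and for every vertex, the bags containing it form a connected subtree. Here edge (1,0) lies in no bag, so the decomposition is invalid.

No — edge (1,0) lies in no bag.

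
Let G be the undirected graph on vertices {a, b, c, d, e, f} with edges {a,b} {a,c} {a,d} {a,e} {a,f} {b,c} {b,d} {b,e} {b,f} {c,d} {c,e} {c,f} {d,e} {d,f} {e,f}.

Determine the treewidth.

A width-5 tree decomposition is:
Bags: B1 = {a, b, c, d, e, f}
Tree: (single bag)
With just one bag of size 6, the width is 6 − 1 = 5, so tw(G) ≤ 5. On the other hand G contains the 6-clique {a, b, c, d, e, f}. A clique must lie in a single bag of any decomposition, so no decomposition can have width below 5. The upper and lower bounds meet at 5, so that is the treewidth.

5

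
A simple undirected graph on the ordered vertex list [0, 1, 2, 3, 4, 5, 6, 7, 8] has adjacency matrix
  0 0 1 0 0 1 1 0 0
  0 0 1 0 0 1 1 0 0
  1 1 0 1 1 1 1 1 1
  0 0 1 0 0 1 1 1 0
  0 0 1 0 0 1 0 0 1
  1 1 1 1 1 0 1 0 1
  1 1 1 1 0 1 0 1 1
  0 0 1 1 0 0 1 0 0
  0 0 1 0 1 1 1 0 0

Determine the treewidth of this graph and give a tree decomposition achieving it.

Treewidth 3.
One such decomposition:
Bags: B1 = {2, 3, 5, 6}  B2 = {1, 2, 5, 6}  B3 = {2, 5, 6, 8}  B4 = {0, 2, 5, 6}  B5 = {2, 3, 6, 7}  B6 = {2, 4, 5, 8}
Tree: B1–B2, B1–B3, B3–B4, B1–B5, B3–B6

The largest bag has 4 vertices, giving width 3; this decomposition certifies tw(G) ≤ 3. Conversely, {2, 4, 5, 8} is a clique of size 4, and the vertices of any clique must share a bag in every tree decomposition; so some bag has ≥ 4 vertices and tw(G) ≥ 3. Hence tw(G) = 3 exactly.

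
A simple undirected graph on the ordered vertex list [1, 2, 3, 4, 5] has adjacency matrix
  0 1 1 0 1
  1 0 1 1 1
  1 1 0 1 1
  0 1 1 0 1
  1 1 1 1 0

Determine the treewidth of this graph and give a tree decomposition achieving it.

The largest bag has 4 vertices, giving width 3; this decomposition certifies tw(G) ≤ 3. Conversely, {1, 2, 3, 5} is a clique of size 4, and the vertices of any clique must share a bag in every tree decomposition; so some bag has ≥ 4 vertices and tw(G) ≥ 3. Hence tw(G) = 3 exactly.

Treewidth 3.
One such decomposition:
Bags: B1 = {2, 3, 4, 5}  B2 = {1, 2, 3, 5}
Tree: B1–B2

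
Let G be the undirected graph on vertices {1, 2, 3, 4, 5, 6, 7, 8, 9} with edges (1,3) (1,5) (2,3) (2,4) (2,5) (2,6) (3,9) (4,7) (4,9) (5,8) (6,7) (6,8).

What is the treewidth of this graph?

A width-3 tree decomposition is:
Bags: B1 = {3, 4, 7, 9}  B2 = {2, 3, 4, 7}  B3 = {2, 3, 6, 7}  B4 = {1, 2, 3, 6}  B5 = {1, 2, 5, 6}  B6 = {1, 5, 6, 8}
Tree: B1–B2, B2–B3, B3–B4, B4–B5, B5–B6
Every bag has size at most 4, so the width is 4 − 1 = 3 and tw(G) ≤ 3. For the lower bound: the 4 vertex sets {4,7,9}, {3}, {2}, {1,5,6,8} are disjoint, each induces a connected subgraph, and every pair is joined by at least one edge of G. Contracting each set to a single vertex therefore yields K_{4} as a minor, and since treewidth is minor-monotone, tw(G) ≥ tw(K_{4}) = 3. Therefore the treewidth is 3.

3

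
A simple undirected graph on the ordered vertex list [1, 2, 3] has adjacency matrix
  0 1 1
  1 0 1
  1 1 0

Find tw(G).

2

A width-2 tree decomposition is:
Bags: B1 = {1, 2, 3}
Tree: (single bag)
With just one bag of size 3, the width is 3 − 1 = 2, so tw(G) ≤ 2. On the other hand G contains the 3-clique {1, 2, 3}. A clique must lie in a single bag of any decomposition, so no decomposition can have width below 2. Therefore the treewidth is 2.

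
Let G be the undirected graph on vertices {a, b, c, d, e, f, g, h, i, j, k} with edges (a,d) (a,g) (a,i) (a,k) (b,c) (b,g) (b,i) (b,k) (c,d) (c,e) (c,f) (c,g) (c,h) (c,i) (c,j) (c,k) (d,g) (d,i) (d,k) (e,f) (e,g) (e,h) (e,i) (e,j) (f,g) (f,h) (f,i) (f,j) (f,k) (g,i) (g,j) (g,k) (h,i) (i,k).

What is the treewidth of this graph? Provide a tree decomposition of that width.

Every bag has size at most 5, so the width is 5 − 1 = 4 and tw(G) ≤ 4. On the other hand G contains the 5-clique {c, e, f, g, j}. A clique must lie in a single bag of any decomposition, so no decomposition can have width below 4. The upper and lower bounds meet at 4, so that is the treewidth.

Treewidth 4.
One optimal decomposition is:
Bags: B1 = {c, e, f, g, i}  B2 = {c, f, g, i, k}  B3 = {c, e, f, g, j}  B4 = {b, c, g, i, k}  B5 = {c, d, g, i, k}  B6 = {a, d, g, i, k}  B7 = {c, e, f, h, i}
Tree: B1–B2, B1–B3, B2–B4, B2–B5, B5–B6, B1–B7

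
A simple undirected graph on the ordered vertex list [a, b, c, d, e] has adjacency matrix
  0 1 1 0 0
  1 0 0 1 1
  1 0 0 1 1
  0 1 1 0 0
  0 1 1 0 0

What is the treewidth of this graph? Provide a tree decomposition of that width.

Treewidth 2.
One optimal decomposition is:
Bags: B1 = {b, c, e}  B2 = {b, c, d}  B3 = {a, b, c}
Tree: B1–B2, B2–B3

The largest bag has 3 vertices, giving width 2; this decomposition certifies tw(G) ≤ 2. The edges c–e–b–d–c form a cycle, so G is not a tree and its treewidth is at least 2. Combining the bounds, tw(G) = 2.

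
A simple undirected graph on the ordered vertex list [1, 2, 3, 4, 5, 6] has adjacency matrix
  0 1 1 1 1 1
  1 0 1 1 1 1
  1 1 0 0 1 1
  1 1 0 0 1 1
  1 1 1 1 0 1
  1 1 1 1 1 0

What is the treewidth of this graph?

A width-4 tree decomposition is:
Bags: B1 = {1, 2, 4, 5, 6}  B2 = {1, 2, 3, 5, 6}
Tree: B1–B2
The largest bag has 5 vertices, giving width 4; this decomposition certifies tw(G) ≤ 4. For the lower bound, the 5 vertices {1, 2, 3, 5, 6} are pairwise adjacent, and any tree decomposition puts a clique entirely inside one bag — forcing width ≥ 4. Hence tw(G) = 4 exactly.

4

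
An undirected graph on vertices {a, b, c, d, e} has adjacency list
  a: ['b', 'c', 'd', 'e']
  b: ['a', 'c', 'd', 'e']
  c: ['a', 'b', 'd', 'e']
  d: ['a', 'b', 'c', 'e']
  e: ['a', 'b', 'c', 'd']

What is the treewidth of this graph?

A width-4 tree decomposition is:
Bags: B1 = {a, b, c, d, e}
Tree: (single bag)
A single bag containing all 5 vertices is trivially a valid decomposition of width 4. Conversely, {a, b, c, d, e} is a clique of size 5, and the vertices of any clique must share a bag in every tree decomposition; so some bag has ≥ 5 vertices and tw(G) ≥ 4. Combining the bounds, tw(G) = 4.

4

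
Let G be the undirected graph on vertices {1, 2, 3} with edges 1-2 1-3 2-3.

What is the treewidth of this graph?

2

A width-2 tree decomposition is:
Bags: B1 = {1, 2, 3}
Tree: (single bag)
With just one bag of size 3, the width is 3 − 1 = 2, so tw(G) ≤ 2. Conversely, {1, 2, 3} is a clique of size 3, and the vertices of any clique must share a bag in every tree decomposition; so some bag has ≥ 3 vertices and tw(G) ≥ 2. The upper and lower bounds meet at 2, so that is the treewidth.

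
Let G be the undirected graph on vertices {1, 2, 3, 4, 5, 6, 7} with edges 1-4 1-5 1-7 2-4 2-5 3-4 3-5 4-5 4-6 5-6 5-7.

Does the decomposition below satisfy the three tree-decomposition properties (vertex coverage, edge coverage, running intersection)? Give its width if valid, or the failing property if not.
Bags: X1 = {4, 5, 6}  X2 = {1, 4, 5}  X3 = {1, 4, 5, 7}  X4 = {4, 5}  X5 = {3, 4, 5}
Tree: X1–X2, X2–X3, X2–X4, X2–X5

No — vertex 2 appears in no bag.

A tree decomposition must satisfy three properties: every vertex lies in some bag; for every edge, both endpoints lie together in some bag; and for every vertex, the bags containing it form a connected subtree. Here vertex 2 appears in no bag, so the decomposition is invalid.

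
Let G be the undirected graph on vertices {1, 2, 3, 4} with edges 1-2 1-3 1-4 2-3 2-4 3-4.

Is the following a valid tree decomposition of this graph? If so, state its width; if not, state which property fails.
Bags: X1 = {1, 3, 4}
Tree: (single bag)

A tree decomposition must satisfy three properties: every vertex lies in some bag; for every edge, both endpoints lie together in some bag; and for every vertex, the bags containing it form a connected subtree. Here vertex 2 appears in no bag, so the decomposition is invalid.

No — vertex 2 appears in no bag.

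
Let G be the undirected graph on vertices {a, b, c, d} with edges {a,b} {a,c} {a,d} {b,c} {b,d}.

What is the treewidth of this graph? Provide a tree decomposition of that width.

Each bag holds 3 vertices, so the decomposition has width 2, which upper-bounds the treewidth. On the other hand G contains the 3-clique {a, b, d}. A clique must lie in a single bag of any decomposition, so no decomposition can have width below 2. Therefore the treewidth is 2.

Treewidth 2.
Bags: B1 = {a, b, d}  B2 = {a, b, c}
Tree: B1–B2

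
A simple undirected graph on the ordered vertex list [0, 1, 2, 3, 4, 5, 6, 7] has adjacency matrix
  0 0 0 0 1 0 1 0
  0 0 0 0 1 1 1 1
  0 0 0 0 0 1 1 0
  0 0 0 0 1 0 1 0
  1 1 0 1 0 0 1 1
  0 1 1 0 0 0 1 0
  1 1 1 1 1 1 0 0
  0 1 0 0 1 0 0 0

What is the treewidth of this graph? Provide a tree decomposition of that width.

Each bag holds 3 vertices, so the decomposition has width 2, which upper-bounds the treewidth. Conversely, {2, 5, 6} is a clique of size 3, and the vertices of any clique must share a bag in every tree decomposition; so some bag has ≥ 3 vertices and tw(G) ≥ 2. Hence tw(G) = 2 exactly.

Treewidth 2.
One such decomposition:
Bags: B1 = {1, 4, 6}  B2 = {1, 5, 6}  B3 = {1, 4, 7}  B4 = {0, 4, 6}  B5 = {2, 5, 6}  B6 = {3, 4, 6}
Tree: B1–B2, B1–B3, B1–B4, B2–B5, B1–B6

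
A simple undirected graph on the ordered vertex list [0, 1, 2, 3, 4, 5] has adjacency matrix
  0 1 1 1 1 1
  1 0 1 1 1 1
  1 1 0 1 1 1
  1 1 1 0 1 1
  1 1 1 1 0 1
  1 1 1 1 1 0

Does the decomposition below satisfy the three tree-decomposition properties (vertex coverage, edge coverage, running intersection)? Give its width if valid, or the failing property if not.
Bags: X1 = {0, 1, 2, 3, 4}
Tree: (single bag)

No — vertex 5 appears in no bag.

A tree decomposition must satisfy three properties: every vertex lies in some bag; for every edge, both endpoints lie together in some bag; and for every vertex, the bags containing it form a connected subtree. Here vertex 5 appears in no bag, so the decomposition is invalid.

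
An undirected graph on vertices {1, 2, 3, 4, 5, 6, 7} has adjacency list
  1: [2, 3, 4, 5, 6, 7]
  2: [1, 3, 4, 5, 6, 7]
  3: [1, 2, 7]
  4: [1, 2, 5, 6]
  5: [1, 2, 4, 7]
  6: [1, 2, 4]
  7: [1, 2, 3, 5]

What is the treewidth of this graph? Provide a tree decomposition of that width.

Every bag has size at most 4, so the width is 4 − 1 = 3 and tw(G) ≤ 3. Conversely, {1, 2, 3, 7} is a clique of size 4, and the vertices of any clique must share a bag in every tree decomposition; so some bag has ≥ 4 vertices and tw(G) ≥ 3. Combining the bounds, tw(G) = 3.

Treewidth 3.
One optimal decomposition is:
Bags: B1 = {1, 2, 4, 6}  B2 = {1, 2, 4, 5}  B3 = {1, 2, 5, 7}  B4 = {1, 2, 3, 7}
Tree: B1–B2, B2–B3, B3–B4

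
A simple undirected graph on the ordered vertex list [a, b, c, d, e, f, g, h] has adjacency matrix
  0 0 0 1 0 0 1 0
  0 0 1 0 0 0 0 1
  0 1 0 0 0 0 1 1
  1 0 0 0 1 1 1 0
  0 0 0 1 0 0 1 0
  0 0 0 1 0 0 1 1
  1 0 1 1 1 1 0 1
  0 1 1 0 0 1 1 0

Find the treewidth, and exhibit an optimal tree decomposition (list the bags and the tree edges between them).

Each bag holds 3 vertices, so the decomposition has width 2, which upper-bounds the treewidth. On the other hand G contains the 3-clique {d, e, g}. A clique must lie in a single bag of any decomposition, so no decomposition can have width below 2. Hence tw(G) = 2 exactly.

Treewidth 2.
Bags: B1 = {f, g, h}  B2 = {c, g, h}  B3 = {d, f, g}  B4 = {b, c, h}  B5 = {a, d, g}  B6 = {d, e, g}
Tree: B1–B2, B1–B3, B2–B4, B3–B5, B5–B6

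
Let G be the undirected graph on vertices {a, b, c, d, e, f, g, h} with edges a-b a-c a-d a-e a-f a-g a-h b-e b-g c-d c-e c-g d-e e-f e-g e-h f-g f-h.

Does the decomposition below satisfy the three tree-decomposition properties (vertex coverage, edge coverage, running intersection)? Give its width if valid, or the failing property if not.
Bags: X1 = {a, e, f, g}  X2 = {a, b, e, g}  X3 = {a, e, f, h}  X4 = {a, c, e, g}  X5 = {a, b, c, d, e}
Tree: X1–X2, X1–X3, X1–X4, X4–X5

A tree decomposition must satisfy three properties: every vertex lies in some bag; for every edge, both endpoints lie together in some bag; and for every vertex, the bags containing it form a connected subtree. Here bags containing vertex b are not connected in the tree, so the decomposition is invalid.

No — bags containing vertex b are not connected in the tree.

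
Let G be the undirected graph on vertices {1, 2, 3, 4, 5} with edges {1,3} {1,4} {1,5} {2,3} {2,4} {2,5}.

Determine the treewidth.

A width-2 tree decomposition is:
Bags: B1 = {1, 2, 5}  B2 = {1, 2, 4}  B3 = {1, 2, 3}
Tree: B1–B2, B2–B3
Every bag has size at most 3, so the width is 3 − 1 = 2 and tw(G) ≤ 2. The edges 1–5–2–4–1 form a cycle, so G is not a tree and its treewidth is at least 2. Hence tw(G) = 2 exactly.

2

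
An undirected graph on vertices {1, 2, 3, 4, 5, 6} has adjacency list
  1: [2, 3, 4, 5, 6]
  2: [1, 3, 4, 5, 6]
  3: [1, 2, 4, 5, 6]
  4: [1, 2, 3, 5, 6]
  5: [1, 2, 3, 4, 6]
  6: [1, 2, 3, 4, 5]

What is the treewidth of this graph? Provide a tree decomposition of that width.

A single bag containing all 6 vertices is trivially a valid decomposition of width 5. On the other hand G contains the 6-clique {1, 2, 3, 4, 5, 6}. A clique must lie in a single bag of any decomposition, so no decomposition can have width below 5. Hence tw(G) = 5 exactly.

Treewidth 5.
One such decomposition:
Bags: B1 = {1, 2, 3, 4, 5, 6}
Tree: (single bag)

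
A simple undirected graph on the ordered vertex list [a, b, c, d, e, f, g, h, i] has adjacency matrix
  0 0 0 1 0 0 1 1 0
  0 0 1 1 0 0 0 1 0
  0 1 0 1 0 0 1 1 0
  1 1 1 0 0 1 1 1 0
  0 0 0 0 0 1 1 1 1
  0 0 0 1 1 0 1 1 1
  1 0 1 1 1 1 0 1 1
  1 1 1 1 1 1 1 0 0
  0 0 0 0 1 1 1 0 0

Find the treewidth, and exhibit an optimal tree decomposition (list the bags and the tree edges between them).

Treewidth 3.
One optimal decomposition is:
Bags: B1 = {d, f, g, h}  B2 = {c, d, g, h}  B3 = {e, f, g, h}  B4 = {e, f, g, i}  B5 = {a, d, g, h}  B6 = {b, c, d, h}
Tree: B1–B2, B1–B3, B3–B4, B2–B5, B2–B6

The largest bag has 4 vertices, giving width 3; this decomposition certifies tw(G) ≤ 3. Conversely, {d, f, g, h} is a clique of size 4, and the vertices of any clique must share a bag in every tree decomposition; so some bag has ≥ 4 vertices and tw(G) ≥ 3. Hence tw(G) = 3 exactly.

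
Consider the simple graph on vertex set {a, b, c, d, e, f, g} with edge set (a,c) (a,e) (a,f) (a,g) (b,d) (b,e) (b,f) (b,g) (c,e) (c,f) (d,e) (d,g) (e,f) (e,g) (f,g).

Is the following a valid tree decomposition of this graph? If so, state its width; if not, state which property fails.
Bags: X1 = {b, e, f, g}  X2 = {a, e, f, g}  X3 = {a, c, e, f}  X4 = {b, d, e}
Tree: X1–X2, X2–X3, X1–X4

No — edge (g,d) lies in no bag.

A tree decomposition must satisfy three properties: every vertex lies in some bag; for every edge, both endpoints lie together in some bag; and for every vertex, the bags containing it form a connected subtree. Here edge (g,d) lies in no bag, so the decomposition is invalid.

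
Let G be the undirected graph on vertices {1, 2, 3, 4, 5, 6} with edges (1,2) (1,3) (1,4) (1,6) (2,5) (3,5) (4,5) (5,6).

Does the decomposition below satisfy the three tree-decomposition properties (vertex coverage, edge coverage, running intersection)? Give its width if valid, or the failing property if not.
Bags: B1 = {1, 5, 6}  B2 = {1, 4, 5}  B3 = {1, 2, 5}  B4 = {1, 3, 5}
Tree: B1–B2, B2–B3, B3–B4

Yes; width 2.

Vertex coverage: the bags together contain {1, 2, 3, 4, 5, 6}, the full vertex set. Edge coverage: each edge of G has both endpoints in at least one bag. Running intersection: for every vertex, the bags containing it form a connected subtree. All three properties hold, so this is a valid tree decomposition of width max|bag| − 1 = 2, and hence tw(G) ≤ 2.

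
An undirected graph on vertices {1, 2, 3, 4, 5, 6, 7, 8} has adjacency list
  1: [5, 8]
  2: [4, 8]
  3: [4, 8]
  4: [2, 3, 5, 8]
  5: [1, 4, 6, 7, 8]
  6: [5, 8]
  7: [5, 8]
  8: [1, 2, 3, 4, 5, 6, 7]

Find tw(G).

2

A width-2 tree decomposition is:
Bags: B1 = {2, 4, 8}  B2 = {4, 5, 8}  B3 = {5, 6, 8}  B4 = {3, 4, 8}  B5 = {1, 5, 8}  B6 = {5, 7, 8}
Tree: B1–B2, B2–B3, B1–B4, B3–B5, B5–B6
Every bag has size at most 3, so the width is 3 − 1 = 2 and tw(G) ≤ 2. On the other hand G contains the 3-clique {2, 4, 8}. A clique must lie in a single bag of any decomposition, so no decomposition can have width below 2. Therefore the treewidth is 2.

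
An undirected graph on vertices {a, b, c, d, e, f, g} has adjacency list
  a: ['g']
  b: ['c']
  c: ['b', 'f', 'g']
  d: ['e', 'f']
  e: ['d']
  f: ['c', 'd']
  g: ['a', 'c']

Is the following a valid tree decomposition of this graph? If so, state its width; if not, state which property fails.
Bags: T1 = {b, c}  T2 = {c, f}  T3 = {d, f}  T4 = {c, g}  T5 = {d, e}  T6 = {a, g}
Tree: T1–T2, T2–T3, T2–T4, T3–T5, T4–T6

Vertex coverage: the bags together contain {a, b, c, d, e, f, g}, the full vertex set. Edge coverage: each edge of G has both endpoints in at least one bag. Running intersection: for every vertex, the bags containing it form a connected subtree. All three properties hold, so this is a valid tree decomposition of width max|bag| − 1 = 1, and hence tw(G) ≤ 1.

Yes; width 1.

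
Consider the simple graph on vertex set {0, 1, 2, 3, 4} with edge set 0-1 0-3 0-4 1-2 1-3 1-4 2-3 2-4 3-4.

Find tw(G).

A width-3 tree decomposition is:
Bags: B1 = {1, 2, 3, 4}  B2 = {0, 1, 3, 4}
Tree: B1–B2
The largest bag has 4 vertices, giving width 3; this decomposition certifies tw(G) ≤ 3. For the lower bound, the 4 vertices {0, 1, 3, 4} are pairwise adjacent, and any tree decomposition puts a clique entirely inside one bag — forcing width ≥ 3. Therefore the treewidth is 3.

3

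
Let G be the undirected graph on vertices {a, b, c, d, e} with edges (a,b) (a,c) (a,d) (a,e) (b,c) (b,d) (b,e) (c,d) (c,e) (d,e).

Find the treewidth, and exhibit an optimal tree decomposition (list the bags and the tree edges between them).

A single bag containing all 5 vertices is trivially a valid decomposition of width 4. On the other hand G contains the 5-clique {a, b, c, d, e}. A clique must lie in a single bag of any decomposition, so no decomposition can have width below 4. Combining the bounds, tw(G) = 4.

Treewidth 4.
One such decomposition:
Bags: B1 = {a, b, c, d, e}
Tree: (single bag)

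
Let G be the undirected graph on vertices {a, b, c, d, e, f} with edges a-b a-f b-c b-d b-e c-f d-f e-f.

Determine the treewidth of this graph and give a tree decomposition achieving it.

Treewidth 2.
Bags: B1 = {b, e, f}  B2 = {b, d, f}  B3 = {a, b, f}  B4 = {b, c, f}
Tree: B1–B2, B2–B3, B3–B4

Each bag holds 3 vertices, so the decomposition has width 2, which upper-bounds the treewidth. For the lower bound, G contains the cycle f–e–b–d–f, so G is not a forest; only forests have treewidth ≤ 1, hence tw(G) ≥ 2. Therefore the treewidth is 2.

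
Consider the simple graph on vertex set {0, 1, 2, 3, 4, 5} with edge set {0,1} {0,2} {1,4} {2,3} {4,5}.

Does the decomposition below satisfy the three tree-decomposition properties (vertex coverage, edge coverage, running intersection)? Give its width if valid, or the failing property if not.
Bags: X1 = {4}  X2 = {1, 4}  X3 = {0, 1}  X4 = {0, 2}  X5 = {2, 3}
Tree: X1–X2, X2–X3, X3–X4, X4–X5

A tree decomposition must satisfy three properties: every vertex lies in some bag; for every edge, both endpoints lie together in some bag; and for every vertex, the bags containing it form a connected subtree. Here vertex 5 appears in no bag, so the decomposition is invalid.

No — vertex 5 appears in no bag.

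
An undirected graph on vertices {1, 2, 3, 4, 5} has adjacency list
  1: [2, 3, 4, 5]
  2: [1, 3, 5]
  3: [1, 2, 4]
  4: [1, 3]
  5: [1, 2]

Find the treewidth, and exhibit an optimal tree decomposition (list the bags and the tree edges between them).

Each bag holds 3 vertices, so the decomposition has width 2, which upper-bounds the treewidth. For the lower bound, the 3 vertices {1, 2, 3} are pairwise adjacent, and any tree decomposition puts a clique entirely inside one bag — forcing width ≥ 2. Combining the bounds, tw(G) = 2.

Treewidth 2.
Bags: B1 = {1, 2, 3}  B2 = {1, 3, 4}  B3 = {1, 2, 5}
Tree: B1–B2, B1–B3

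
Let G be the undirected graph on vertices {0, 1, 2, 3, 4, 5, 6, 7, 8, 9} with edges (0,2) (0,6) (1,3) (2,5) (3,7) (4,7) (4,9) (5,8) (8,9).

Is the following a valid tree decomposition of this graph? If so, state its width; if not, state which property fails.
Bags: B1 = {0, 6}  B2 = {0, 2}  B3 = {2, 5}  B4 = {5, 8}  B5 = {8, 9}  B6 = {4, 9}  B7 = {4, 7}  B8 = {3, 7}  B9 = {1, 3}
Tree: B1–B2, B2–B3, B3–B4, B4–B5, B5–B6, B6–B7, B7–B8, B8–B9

Yes; width 1.

Every vertex of G appears in some bag (union = {0, 1, 2, 3, 4, 5, 6, 7, 8, 9}); every edge is covered by a bag; and for each vertex v the set of bags containing v is connected in the bag tree. The decomposition is therefore valid. The largest bag has 2 vertices, so the width is 1.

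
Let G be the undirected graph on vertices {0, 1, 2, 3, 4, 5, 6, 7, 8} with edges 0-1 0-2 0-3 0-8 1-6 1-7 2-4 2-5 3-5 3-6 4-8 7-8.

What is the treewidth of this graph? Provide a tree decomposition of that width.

Treewidth 3.
One optimal decomposition is:
Bags: B1 = {2, 3, 4, 5}  B2 = {0, 2, 3, 4}  B3 = {0, 3, 4, 8}  B4 = {0, 3, 6, 8}  B5 = {0, 1, 6, 8}  B6 = {1, 6, 7, 8}
Tree: B1–B2, B2–B3, B3–B4, B4–B5, B5–B6

Each bag holds 4 vertices, so the decomposition has width 3, which upper-bounds the treewidth. For the lower bound: the 4 vertex sets {2,4,5}, {3}, {0}, {1,6,7,8} are disjoint, each induces a connected subgraph, and every pair is joined by at least one edge of G. Contracting each set to a single vertex therefore yields K_{4} as a minor, and since treewidth is minor-monotone, tw(G) ≥ tw(K_{4}) = 3. Therefore the treewidth is 3.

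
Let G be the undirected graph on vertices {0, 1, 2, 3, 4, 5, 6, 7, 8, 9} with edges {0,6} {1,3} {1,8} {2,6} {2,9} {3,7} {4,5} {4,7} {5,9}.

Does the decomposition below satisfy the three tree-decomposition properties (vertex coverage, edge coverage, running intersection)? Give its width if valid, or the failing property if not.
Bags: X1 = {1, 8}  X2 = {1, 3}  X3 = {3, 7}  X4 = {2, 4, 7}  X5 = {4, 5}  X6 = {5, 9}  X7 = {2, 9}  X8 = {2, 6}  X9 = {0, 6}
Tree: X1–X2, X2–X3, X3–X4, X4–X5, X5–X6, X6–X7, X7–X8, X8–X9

A tree decomposition must satisfy three properties: every vertex lies in some bag; for every edge, both endpoints lie together in some bag; and for every vertex, the bags containing it form a connected subtree. Here bags containing vertex 2 are not connected in the tree, so the decomposition is invalid.

No — bags containing vertex 2 are not connected in the tree.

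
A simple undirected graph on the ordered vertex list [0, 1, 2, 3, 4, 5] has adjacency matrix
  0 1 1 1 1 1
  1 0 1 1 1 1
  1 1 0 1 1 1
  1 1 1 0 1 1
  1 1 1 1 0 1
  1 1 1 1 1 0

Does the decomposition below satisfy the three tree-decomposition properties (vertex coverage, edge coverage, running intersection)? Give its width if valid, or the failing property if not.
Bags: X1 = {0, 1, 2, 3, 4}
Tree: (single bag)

A tree decomposition must satisfy three properties: every vertex lies in some bag; for every edge, both endpoints lie together in some bag; and for every vertex, the bags containing it form a connected subtree. Here vertex 5 appears in no bag, so the decomposition is invalid.

No — vertex 5 appears in no bag.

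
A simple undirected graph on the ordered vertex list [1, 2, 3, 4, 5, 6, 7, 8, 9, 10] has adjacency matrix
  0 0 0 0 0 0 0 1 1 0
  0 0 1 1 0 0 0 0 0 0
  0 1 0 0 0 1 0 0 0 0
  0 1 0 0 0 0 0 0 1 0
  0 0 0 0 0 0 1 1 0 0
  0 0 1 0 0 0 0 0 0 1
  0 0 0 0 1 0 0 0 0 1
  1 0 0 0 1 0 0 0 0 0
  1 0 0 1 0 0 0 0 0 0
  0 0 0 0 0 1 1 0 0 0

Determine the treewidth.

A width-2 tree decomposition is:
Bags: B1 = {1, 5, 8}  B2 = {1, 5, 9}  B3 = {4, 5, 9}  B4 = {2, 4, 5}  B5 = {2, 3, 5}  B6 = {3, 5, 6}  B7 = {5, 6, 10}  B8 = {5, 7, 10}
Tree: B1–B2, B2–B3, B3–B4, B4–B5, B5–B6, B6–B7, B7–B8
The largest bag has 3 vertices, giving width 2; this decomposition certifies tw(G) ≤ 2. For the lower bound, G contains the cycle 5–8–1–9–4–2–3–6–10–7–5, so G is not a forest; only forests have treewidth ≤ 1, hence tw(G) ≥ 2. Hence tw(G) = 2 exactly.

2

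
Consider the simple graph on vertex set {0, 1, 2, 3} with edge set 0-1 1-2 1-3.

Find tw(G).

1

A width-1 tree decomposition is:
Bags: B1 = {1, 2}  B2 = {1, 3}  B3 = {0, 1}
Tree: B1–B2, B2–B3
The largest bag has 2 vertices, giving width 1; this decomposition certifies tw(G) ≤ 1. Any graph with an edge has treewidth ≥ 1, and G has the edge 2–1. Combining the bounds, tw(G) = 1.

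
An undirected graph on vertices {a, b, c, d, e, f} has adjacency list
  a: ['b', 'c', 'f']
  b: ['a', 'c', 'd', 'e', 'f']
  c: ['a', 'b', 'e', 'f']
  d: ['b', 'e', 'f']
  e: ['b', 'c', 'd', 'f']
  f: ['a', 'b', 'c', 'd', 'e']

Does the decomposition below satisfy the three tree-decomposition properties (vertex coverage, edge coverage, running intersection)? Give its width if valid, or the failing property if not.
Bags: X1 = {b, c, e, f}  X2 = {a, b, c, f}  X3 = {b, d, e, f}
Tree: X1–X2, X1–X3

Vertex coverage: the bags together contain {a, b, c, d, e, f}, the full vertex set. Edge coverage: each edge of G has both endpoints in at least one bag. Running intersection: for every vertex, the bags containing it form a connected subtree. All three properties hold, so this is a valid tree decomposition of width max|bag| − 1 = 3, and hence tw(G) ≤ 3.

Yes; width 3.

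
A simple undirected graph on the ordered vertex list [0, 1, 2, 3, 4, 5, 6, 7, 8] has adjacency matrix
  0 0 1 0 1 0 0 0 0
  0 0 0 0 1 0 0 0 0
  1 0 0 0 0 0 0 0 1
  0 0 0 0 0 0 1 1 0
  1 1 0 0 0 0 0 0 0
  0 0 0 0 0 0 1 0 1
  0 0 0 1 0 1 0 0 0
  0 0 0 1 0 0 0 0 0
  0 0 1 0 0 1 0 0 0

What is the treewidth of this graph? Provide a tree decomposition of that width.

Treewidth 1.
One such decomposition:
Bags: B1 = {3, 7}  B2 = {3, 6}  B3 = {5, 6}  B4 = {5, 8}  B5 = {2, 8}  B6 = {0, 2}  B7 = {0, 4}  B8 = {1, 4}
Tree: B1–B2, B2–B3, B3–B4, B4–B5, B5–B6, B6–B7, B7–B8

The largest bag has 2 vertices, giving width 1; this decomposition certifies tw(G) ≤ 1. Any graph with an edge has treewidth ≥ 1, and G has the edge 7–3. The upper and lower bounds meet at 1, so that is the treewidth.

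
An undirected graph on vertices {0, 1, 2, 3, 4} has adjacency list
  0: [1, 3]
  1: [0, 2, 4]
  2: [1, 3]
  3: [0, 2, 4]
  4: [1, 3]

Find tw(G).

A width-2 tree decomposition is:
Bags: B1 = {1, 2, 3}  B2 = {1, 3, 4}  B3 = {0, 1, 3}
Tree: B1–B2, B2–B3
Every bag has size at most 3, so the width is 3 − 1 = 2 and tw(G) ≤ 2. For the lower bound, G contains the cycle 3–2–1–4–3, so G is not a forest; only forests have treewidth ≤ 1, hence tw(G) ≥ 2. Therefore the treewidth is 2.

2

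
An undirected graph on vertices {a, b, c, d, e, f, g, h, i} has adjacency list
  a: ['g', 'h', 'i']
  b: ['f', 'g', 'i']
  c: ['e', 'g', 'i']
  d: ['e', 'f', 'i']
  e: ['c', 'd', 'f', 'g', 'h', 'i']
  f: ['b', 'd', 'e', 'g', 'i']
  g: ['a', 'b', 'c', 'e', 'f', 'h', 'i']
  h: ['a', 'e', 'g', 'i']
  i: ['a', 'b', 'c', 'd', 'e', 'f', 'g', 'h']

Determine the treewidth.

3

A width-3 tree decomposition is:
Bags: B1 = {c, e, g, i}  B2 = {e, f, g, i}  B3 = {e, g, h, i}  B4 = {d, e, f, i}  B5 = {a, g, h, i}  B6 = {b, f, g, i}
Tree: B1–B2, B2–B3, B2–B4, B3–B5, B2–B6
Every bag has size at most 4, so the width is 4 − 1 = 3 and tw(G) ≤ 3. Conversely, {d, e, f, i} is a clique of size 4, and the vertices of any clique must share a bag in every tree decomposition; so some bag has ≥ 4 vertices and tw(G) ≥ 3. Combining the bounds, tw(G) = 3.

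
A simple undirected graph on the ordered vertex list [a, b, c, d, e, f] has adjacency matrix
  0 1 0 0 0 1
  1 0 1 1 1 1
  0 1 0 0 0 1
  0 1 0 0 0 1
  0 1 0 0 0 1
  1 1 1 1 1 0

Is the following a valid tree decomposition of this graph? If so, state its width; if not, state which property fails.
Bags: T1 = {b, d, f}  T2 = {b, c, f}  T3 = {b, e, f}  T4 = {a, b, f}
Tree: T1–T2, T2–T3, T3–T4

Yes; width 2.

Vertex coverage: the bags together contain {a, b, c, d, e, f}, the full vertex set. Edge coverage: each edge of G has both endpoints in at least one bag. Running intersection: for every vertex, the bags containing it form a connected subtree. All three properties hold, so this is a valid tree decomposition of width max|bag| − 1 = 2, and hence tw(G) ≤ 2.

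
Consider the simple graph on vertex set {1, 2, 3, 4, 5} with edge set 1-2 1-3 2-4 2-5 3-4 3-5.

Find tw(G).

2

A width-2 tree decomposition is:
Bags: B1 = {1, 2, 3}  B2 = {2, 3, 4}  B3 = {2, 3, 5}
Tree: B1–B2, B2–B3
Each bag holds 3 vertices, so the decomposition has width 2, which upper-bounds the treewidth. For the lower bound, G contains the cycle 1–2–4–3–1, so G is not a forest; only forests have treewidth ≤ 1, hence tw(G) ≥ 2. Therefore the treewidth is 2.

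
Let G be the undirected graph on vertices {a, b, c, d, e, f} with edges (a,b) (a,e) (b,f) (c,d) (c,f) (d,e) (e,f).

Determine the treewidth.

A width-2 tree decomposition is:
Bags: B1 = {a, b, f}  B2 = {a, e, f}  B3 = {c, e, f}  B4 = {c, d, e}
Tree: B1–B2, B2–B3, B3–B4
The largest bag has 3 vertices, giving width 2; this decomposition certifies tw(G) ≤ 2. The edges b–a–e–f–b form a cycle, so G is not a tree and its treewidth is at least 2. Combining the bounds, tw(G) = 2.

2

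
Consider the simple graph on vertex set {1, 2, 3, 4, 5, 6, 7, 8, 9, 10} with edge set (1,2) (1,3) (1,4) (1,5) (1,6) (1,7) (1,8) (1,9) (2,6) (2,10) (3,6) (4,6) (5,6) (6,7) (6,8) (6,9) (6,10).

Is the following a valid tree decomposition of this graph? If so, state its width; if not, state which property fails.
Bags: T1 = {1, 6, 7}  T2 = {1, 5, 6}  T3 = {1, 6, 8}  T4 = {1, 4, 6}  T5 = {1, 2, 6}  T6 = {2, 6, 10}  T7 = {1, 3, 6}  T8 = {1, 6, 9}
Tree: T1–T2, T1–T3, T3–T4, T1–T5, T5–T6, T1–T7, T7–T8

Yes; width 2.

Vertex coverage: the bags together contain {1, 2, 3, 4, 5, 6, 7, 8, 9, 10}, the full vertex set. Edge coverage: each edge of G has both endpoints in at least one bag. Running intersection: for every vertex, the bags containing it form a connected subtree. All three properties hold, so this is a valid tree decomposition of width max|bag| − 1 = 2, and hence tw(G) ≤ 2.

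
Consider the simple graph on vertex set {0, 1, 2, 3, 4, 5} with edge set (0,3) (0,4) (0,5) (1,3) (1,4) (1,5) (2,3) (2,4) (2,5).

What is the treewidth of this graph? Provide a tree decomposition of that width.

Each bag holds 4 vertices, so the decomposition has width 3, which upper-bounds the treewidth. For the lower bound: the 4 vertex sets {1,5}, {0,4}, {3}, {2} are disjoint, each induces a connected subgraph, and every pair is joined by at least one edge of G. Contracting each set to a single vertex therefore yields K_{4} as a minor, and since treewidth is minor-monotone, tw(G) ≥ tw(K_{4}) = 3. Therefore the treewidth is 3.

Treewidth 3.
One optimal decomposition is:
Bags: B1 = {1, 3, 4, 5}  B2 = {0, 3, 4, 5}  B3 = {2, 3, 4, 5}
Tree: B1–B2, B2–B3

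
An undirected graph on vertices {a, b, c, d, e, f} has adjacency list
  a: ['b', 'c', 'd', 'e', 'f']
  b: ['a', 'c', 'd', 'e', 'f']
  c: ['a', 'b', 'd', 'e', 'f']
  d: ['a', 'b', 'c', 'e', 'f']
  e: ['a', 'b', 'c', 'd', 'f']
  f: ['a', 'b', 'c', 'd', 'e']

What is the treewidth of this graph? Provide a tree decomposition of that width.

With just one bag of size 6, the width is 6 − 1 = 5, so tw(G) ≤ 5. On the other hand G contains the 6-clique {a, b, c, d, e, f}. A clique must lie in a single bag of any decomposition, so no decomposition can have width below 5. Therefore the treewidth is 5.

Treewidth 5.
One such decomposition:
Bags: B1 = {a, b, c, d, e, f}
Tree: (single bag)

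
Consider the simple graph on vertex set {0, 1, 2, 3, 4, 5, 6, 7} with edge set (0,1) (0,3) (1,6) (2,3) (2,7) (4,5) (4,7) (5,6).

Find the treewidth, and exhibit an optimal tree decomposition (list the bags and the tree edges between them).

Each bag holds 3 vertices, so the decomposition has width 2, which upper-bounds the treewidth. For the lower bound, G contains the cycle 6–1–0–3–2–7–4–5–6, so G is not a forest; only forests have treewidth ≤ 1, hence tw(G) ≥ 2. Combining the bounds, tw(G) = 2.

Treewidth 2.
One such decomposition:
Bags: B1 = {0, 1, 6}  B2 = {0, 3, 6}  B3 = {2, 3, 6}  B4 = {2, 6, 7}  B5 = {4, 6, 7}  B6 = {4, 5, 6}
Tree: B1–B2, B2–B3, B3–B4, B4–B5, B5–B6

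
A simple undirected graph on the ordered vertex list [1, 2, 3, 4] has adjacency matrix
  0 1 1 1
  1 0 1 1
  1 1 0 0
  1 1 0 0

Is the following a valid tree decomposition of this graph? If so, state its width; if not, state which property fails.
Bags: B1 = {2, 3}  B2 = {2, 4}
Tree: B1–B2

No — vertex 1 appears in no bag.

A tree decomposition must satisfy three properties: every vertex lies in some bag; for every edge, both endpoints lie together in some bag; and for every vertex, the bags containing it form a connected subtree. Here vertex 1 appears in no bag, so the decomposition is invalid.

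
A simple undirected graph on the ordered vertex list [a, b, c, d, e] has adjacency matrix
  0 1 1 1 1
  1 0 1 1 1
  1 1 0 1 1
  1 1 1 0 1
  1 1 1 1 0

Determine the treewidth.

4

A width-4 tree decomposition is:
Bags: B1 = {a, b, c, d, e}
Tree: (single bag)
A single bag containing all 5 vertices is trivially a valid decomposition of width 4. For the lower bound, the 5 vertices {a, b, c, d, e} are pairwise adjacent, and any tree decomposition puts a clique entirely inside one bag — forcing width ≥ 4. Combining the bounds, tw(G) = 4.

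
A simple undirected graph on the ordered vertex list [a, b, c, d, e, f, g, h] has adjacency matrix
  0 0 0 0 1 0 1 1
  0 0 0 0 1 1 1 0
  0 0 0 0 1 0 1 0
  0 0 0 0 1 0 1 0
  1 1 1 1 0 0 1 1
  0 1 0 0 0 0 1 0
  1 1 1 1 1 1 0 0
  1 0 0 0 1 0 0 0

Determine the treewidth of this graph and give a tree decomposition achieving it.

Treewidth 2.
One such decomposition:
Bags: B1 = {a, e, g}  B2 = {b, e, g}  B3 = {b, f, g}  B4 = {d, e, g}  B5 = {c, e, g}  B6 = {a, e, h}
Tree: B1–B2, B2–B3, B1–B4, B4–B5, B1–B6

Each bag holds 3 vertices, so the decomposition has width 2, which upper-bounds the treewidth. On the other hand G contains the 3-clique {d, e, g}. A clique must lie in a single bag of any decomposition, so no decomposition can have width below 2. Therefore the treewidth is 2.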